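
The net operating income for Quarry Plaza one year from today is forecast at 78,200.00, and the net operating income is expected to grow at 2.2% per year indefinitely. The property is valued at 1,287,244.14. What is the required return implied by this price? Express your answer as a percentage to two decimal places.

8.27%

P = D₁/(r − g) ⇒ r = D₁/P + g = 78,200.0000/1,287,244.14 + 0.022 = 0.060750 + 0.022 = 0.082750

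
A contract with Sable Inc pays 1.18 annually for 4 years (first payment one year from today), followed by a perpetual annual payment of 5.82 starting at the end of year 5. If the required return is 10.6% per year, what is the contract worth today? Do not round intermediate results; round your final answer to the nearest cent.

PV of 4-year annuity: 1.18 × [1 − (1+0.106)^−4] / 0.106 = 3.69237
Perpetuity value at year 4: 5.82 / 0.106 = 54.90566
PV of perpetuity: 54.90566 / (1+0.106)^4 = 36.69413
Total PV = 3.69237 + 36.69413 = 40.38650

40.39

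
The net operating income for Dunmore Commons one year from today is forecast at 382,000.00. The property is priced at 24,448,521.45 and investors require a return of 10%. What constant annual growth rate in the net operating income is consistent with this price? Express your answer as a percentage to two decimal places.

P = D₁/(r−g) ⇒ g = r − D₁/P = 0.1 − 382,000.00/24,448,521.45 = 0.084375

8.44%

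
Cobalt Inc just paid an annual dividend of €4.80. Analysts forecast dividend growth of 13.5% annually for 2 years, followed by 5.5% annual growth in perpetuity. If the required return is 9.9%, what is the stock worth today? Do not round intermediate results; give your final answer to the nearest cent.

D_1 = 5.44800
D_2 = 6.18348
Terminal value at year 2: TV = D_2×(1+g_2)/(r−g_2) = 6.52357/0.044 = 148.26299
P_0 = D_1/(1+r)^1 + D_2/(1+r)^2 + TV/(1+r)^2
    = 4.95723 + 5.11962 + 122.75448 = 132.83133

€132.83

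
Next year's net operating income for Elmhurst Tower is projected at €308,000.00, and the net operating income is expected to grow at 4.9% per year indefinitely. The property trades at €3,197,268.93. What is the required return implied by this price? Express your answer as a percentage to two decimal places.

P = D₁/(r − g) ⇒ r = D₁/P + g = €308,000.0000/€3,197,268.93 + 0.049 = 0.096332 + 0.049 = 0.145332

14.53%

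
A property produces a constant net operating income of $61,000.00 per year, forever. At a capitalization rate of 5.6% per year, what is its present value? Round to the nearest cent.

Level perpetuity: PV = C / r = $61,000.00 / 0.056 = $1,089,285.71

$1089285.71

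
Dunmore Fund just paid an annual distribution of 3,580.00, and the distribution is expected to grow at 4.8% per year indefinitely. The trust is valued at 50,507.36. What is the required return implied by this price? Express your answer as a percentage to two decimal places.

D₁ = 3,580.00 × 1.048 = 3,751.8400
P = D₁/(r − g) ⇒ r = D₁/P + g = 3,751.8400/50,507.36 + 0.048 = 0.074283 + 0.048 = 0.122283

12.23%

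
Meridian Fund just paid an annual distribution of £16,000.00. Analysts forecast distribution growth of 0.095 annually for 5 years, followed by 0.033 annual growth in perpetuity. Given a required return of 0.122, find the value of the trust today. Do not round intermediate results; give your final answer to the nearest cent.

£238819.77

D_1 = 17520.00000
D_2 = 19184.40000
D_3 = 21006.91800
D_4 = 23002.57521
D_5 = 25187.81985
Terminal value at year 5: TV = D_5×(1+g_2)/(r−g_2) = 26019.01791/0.089 = 292348.51584
P_0 = D_1/(1+r)^1 + D_2/(1+r)^2 + D_3/(1+r)^3 + D_4/(1+r)^4 + D_5/(1+r)^5 + TV/(1+r)^5
    = 15614.97326 + 15239.21187 + 14872.49287 + 14514.59866 + 14165.31687 + 164413.17223 = 238819.76577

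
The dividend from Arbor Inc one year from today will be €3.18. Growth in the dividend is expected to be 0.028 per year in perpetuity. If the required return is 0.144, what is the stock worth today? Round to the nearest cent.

Growing perpetuity: P = D₁ / (r − g) = €3.1800 / (0.144 − 0.028) = €27.41

€27.41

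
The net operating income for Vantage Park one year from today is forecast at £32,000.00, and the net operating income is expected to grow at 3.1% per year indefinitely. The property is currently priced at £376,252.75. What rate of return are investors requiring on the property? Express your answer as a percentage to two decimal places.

P = D₁/(r − g) ⇒ r = D₁/P + g = £32,000.0000/£376,252.75 + 0.031 = 0.085049 + 0.031 = 0.116049

11.60%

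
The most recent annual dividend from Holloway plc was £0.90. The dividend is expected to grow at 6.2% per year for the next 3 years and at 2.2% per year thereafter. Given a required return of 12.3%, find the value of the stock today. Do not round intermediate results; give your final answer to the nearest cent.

D_1 = 0.95580
D_2 = 1.01506
D_3 = 1.07799
Terminal value at year 3: TV = D_3×(1+g_2)/(r−g_2) = 1.10171/0.101 = 10.90801
P_0 = D_1/(1+r)^1 + D_2/(1+r)^2 + D_3/(1+r)^3 + TV/(1+r)^3
    = 0.85111 + 0.80488 + 0.76116 + 7.70205 = 10.11921

£10.12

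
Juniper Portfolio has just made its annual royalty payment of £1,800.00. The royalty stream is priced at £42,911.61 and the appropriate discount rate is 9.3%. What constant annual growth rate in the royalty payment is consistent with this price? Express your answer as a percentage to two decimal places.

P = D₀(1+g)/(r−g) ⇒ P(r−g) = D₀(1+g) ⇒ g(P+D₀) = P·r − D₀
g = (P·r − D₀)/(P + D₀) = (£42,911.61×0.093 − £1,800.00) / (£42,911.61 + £1,800.00) = 0.048998

4.90%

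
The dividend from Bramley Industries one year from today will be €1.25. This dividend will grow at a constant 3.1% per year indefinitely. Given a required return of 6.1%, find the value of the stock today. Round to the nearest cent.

€41.67

Growing perpetuity: P = D₁ / (r − g) = €1.2500 / (0.061 − 0.031) = €41.67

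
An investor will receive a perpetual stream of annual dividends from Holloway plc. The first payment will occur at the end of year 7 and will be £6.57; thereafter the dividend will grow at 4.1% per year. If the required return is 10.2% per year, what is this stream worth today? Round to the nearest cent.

Value at end of year 6: C₁ / (r − g) = £6.57 / (0.102 − 0.041) = £107.7049
Discount to today: PV = £107.7049 / (1 + 0.102)^6 = £107.7049 / 1.790975 = £60.14

£60.14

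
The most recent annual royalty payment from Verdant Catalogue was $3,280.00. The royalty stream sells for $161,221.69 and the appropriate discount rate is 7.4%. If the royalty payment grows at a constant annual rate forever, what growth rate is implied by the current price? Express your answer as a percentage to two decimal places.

P = D₀(1+g)/(r−g) ⇒ P(r−g) = D₀(1+g) ⇒ g(P+D₀) = P·r − D₀
g = (P·r − D₀)/(P + D₀) = ($161,221.69×0.074 − $3,280.00) / ($161,221.69 + $3,280.00) = 0.052586

5.26%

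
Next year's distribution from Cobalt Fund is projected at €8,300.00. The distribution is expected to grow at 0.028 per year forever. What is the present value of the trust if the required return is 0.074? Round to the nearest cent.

Growing perpetuity: P = D₁ / (r − g) = €8,300.0000 / (0.074 − 0.028) = €180,434.78

€180434.78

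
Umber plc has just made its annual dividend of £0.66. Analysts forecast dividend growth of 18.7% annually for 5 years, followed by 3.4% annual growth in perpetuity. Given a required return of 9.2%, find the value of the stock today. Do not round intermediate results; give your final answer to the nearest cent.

D_1 = 0.78342
D_2 = 0.92992
D_3 = 1.10381
D_4 = 1.31023
D_5 = 1.55524
Terminal value at year 5: TV = D_5×(1+g_2)/(r−g_2) = 1.60812/0.058 = 27.72618
P_0 = D_1/(1+r)^1 + D_2/(1+r)^2 + D_3/(1+r)^3 + D_4/(1+r)^4 + D_5/(1+r)^5 + TV/(1+r)^5
    = 0.71742 + 0.77983 + 0.84767 + 0.92142 + 1.00158 + 17.85570 = 22.12361

£22.12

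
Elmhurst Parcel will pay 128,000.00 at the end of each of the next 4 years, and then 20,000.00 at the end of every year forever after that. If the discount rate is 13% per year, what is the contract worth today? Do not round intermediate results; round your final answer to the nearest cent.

475089.06

PV of 4-year annuity: 128,000.00 × [1 − (1+0.13)^−4] / 0.13 = 380732.32967
Perpetuity value at year 4: 20,000.00 / 0.13 = 153846.15385
PV of perpetuity: 153846.15385 / (1+0.13)^4 = 94356.72734
Total PV = 380732.32967 + 94356.72734 = 475089.05700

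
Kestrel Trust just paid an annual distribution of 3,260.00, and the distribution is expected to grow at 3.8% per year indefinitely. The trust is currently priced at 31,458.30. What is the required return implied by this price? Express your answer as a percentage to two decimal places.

14.56%

D₁ = 3,260.00 × 1.038 = 3,383.8800
P = D₁/(r − g) ⇒ r = D₁/P + g = 3,383.8800/31,458.30 + 0.038 = 0.107567 + 0.038 = 0.145567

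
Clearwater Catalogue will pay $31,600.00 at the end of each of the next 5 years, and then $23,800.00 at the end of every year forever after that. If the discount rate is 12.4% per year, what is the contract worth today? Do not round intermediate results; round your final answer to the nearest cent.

$219776.33

PV of 5-year annuity: $31,600.00 × [1 − (1+0.124)^−5] / 0.124 = 112791.12901
Perpetuity value at year 5: $23,800.00 / 0.124 = 191935.48387
PV of perpetuity: 191935.48387 / (1+0.124)^5 = 106985.20316
Total PV = 112791.12901 + 106985.20316 = 219776.33217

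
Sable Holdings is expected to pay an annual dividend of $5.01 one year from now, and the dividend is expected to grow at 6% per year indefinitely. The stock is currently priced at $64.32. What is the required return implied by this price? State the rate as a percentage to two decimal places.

13.79%

P = D₁/(r − g) ⇒ r = D₁/P + g = $5.0100/$64.32 + 0.06 = 0.077892 + 0.06 = 0.137892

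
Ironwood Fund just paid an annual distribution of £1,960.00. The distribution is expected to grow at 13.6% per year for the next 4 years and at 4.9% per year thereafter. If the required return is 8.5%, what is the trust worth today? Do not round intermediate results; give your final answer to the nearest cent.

£77437.11

D_1 = 2226.56000
D_2 = 2529.37216
D_3 = 2873.36677
D_4 = 3264.14465
Terminal value at year 4: TV = D_4×(1+g_2)/(r−g_2) = 3424.08774/0.036 = 95113.54842
P_0 = D_1/(1+r)^1 + D_2/(1+r)^2 + D_3/(1+r)^3 + D_4/(1+r)^4 + TV/(1+r)^4
    = 2052.12903 + 2148.58855 + 2249.58212 + 2355.32284 + 68631.49062 = 77437.11317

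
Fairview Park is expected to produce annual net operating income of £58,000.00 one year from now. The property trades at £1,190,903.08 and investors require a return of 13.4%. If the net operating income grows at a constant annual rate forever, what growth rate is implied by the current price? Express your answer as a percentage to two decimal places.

8.53%

P = D₁/(r−g) ⇒ g = r − D₁/P = 0.134 − £58,000.00/£1,190,903.08 = 0.085297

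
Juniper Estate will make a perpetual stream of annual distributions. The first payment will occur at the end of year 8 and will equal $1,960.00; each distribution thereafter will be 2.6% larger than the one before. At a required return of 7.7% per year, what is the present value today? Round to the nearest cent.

Value at end of year 7: C₁ / (r − g) = $1,960.00 / (0.077 − 0.026) = $38,431.3725
Discount to today: PV = $38,431.3725 / (1 + 0.077)^7 = $38,431.3725 / 1.680776 = $22,865.25

$22865.25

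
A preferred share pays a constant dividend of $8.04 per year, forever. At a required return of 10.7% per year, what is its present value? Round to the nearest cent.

$75.14

Level perpetuity: PV = C / r = $8.04 / 0.107 = $75.14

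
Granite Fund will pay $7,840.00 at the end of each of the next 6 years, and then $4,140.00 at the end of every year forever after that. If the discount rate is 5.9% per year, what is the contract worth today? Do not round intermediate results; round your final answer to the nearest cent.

PV of 6-year annuity: $7,840.00 × [1 − (1+0.059)^−6] / 0.059 = 38673.24608
Perpetuity value at year 6: $4,140.00 / 0.059 = 70169.49153
PV of perpetuity: 70169.49153 / (1+0.059)^6 = 49747.64985
Total PV = 38673.24608 + 49747.64985 = 88420.89593

$88420.90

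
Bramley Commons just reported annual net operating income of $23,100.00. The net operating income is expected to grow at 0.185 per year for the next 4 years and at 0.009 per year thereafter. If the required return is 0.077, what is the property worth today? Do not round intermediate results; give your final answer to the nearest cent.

$620354.20

D_1 = 27373.50000
D_2 = 32437.59750
D_3 = 38438.55304
D_4 = 45549.68535
Terminal value at year 4: TV = D_4×(1+g_2)/(r−g_2) = 45959.63252/0.068 = 675876.94879
P_0 = D_1/(1+r)^1 + D_2/(1+r)^2 + D_3/(1+r)^3 + D_4/(1+r)^4 + TV/(1+r)^4
    = 25416.43454 + 27965.15778 + 30769.46330 + 33854.98051 + 502348.16665 = 620354.20278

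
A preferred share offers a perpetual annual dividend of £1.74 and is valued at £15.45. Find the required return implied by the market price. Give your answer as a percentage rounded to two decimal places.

P = C/r ⇒ r = C/P = £1.74/£15.45 = 0.112621

11.26%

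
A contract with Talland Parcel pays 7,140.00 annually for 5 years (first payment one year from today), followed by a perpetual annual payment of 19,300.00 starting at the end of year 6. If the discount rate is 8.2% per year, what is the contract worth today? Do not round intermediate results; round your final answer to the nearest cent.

PV of 5-year annuity: 7,140.00 × [1 − (1+0.082)^−5] / 0.082 = 28358.30724
Perpetuity value at year 5: 19,300.00 / 0.082 = 235365.85366
PV of perpetuity: 235365.85366 / (1+0.082)^5 = 158711.04558
Total PV = 28358.30724 + 158711.04558 = 187069.35282

187069.35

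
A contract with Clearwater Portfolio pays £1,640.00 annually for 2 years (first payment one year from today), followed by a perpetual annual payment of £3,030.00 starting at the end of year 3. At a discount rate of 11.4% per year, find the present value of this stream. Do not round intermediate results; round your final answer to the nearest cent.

£24211.12

PV of 2-year annuity: £1,640.00 × [1 − (1+0.114)^−2] / 0.114 = 2793.69152
Perpetuity value at year 2: £3,030.00 / 0.114 = 26578.94737
PV of perpetuity: 26578.94737 / (1+0.114)^2 = 21417.43194
Total PV = 2793.69152 + 21417.43194 = 24211.12346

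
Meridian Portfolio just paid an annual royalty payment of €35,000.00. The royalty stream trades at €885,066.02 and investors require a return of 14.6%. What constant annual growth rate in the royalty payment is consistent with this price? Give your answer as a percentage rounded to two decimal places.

10.24%

P = D₀(1+g)/(r−g) ⇒ P(r−g) = D₀(1+g) ⇒ g(P+D₀) = P·r − D₀
g = (P·r − D₀)/(P + D₀) = (€885,066.02×0.146 − €35,000.00) / (€885,066.02 + €35,000.00) = 0.102405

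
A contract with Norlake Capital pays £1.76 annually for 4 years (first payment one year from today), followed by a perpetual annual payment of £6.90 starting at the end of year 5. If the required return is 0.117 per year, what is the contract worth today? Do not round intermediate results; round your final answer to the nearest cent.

£43.26

PV of 4-year annuity: £1.76 × [1 − (1+0.117)^−4] / 0.117 = 5.37969
Perpetuity value at year 4: £6.90 / 0.117 = 58.97436
PV of perpetuity: 58.97436 / (1+0.117)^4 = 37.88354
Total PV = 5.37969 + 37.88354 = 43.26323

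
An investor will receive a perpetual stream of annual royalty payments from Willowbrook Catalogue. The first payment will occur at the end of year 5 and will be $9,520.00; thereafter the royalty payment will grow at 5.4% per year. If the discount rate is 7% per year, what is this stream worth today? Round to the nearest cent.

$453922.65

Value at end of year 4: C₁ / (r − g) = $9,520.00 / (0.07 − 0.054) = $595,000.0000
Discount to today: PV = $595,000.0000 / (1 + 0.07)^4 = $595,000.0000 / 1.310796 = $453,922.65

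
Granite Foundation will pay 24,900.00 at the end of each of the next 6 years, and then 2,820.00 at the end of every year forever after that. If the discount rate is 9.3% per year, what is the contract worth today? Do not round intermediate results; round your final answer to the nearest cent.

PV of 6-year annuity: 24,900.00 × [1 − (1+0.093)^−6] / 0.093 = 110707.30865
Perpetuity value at year 6: 2,820.00 / 0.093 = 30322.58065
PV of perpetuity: 30322.58065 / (1+0.093)^6 = 17784.64449
Total PV = 110707.30865 + 17784.64449 = 128491.95313

128491.95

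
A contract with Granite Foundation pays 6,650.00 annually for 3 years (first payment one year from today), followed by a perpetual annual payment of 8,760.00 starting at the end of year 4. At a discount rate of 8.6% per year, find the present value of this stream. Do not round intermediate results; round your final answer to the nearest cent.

96481.13

PV of 3-year annuity: 6,650.00 × [1 − (1+0.086)^−3] / 0.086 = 16953.83788
Perpetuity value at year 3: 8,760.00 / 0.086 = 101860.46512
PV of perpetuity: 101860.46512 / (1+0.086)^3 = 79527.28920
Total PV = 16953.83788 + 79527.28920 = 96481.12708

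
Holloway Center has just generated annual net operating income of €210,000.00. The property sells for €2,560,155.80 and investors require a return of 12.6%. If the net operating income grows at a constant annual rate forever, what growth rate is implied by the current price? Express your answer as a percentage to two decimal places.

P = D₀(1+g)/(r−g) ⇒ P(r−g) = D₀(1+g) ⇒ g(P+D₀) = P·r − D₀
g = (P·r − D₀)/(P + D₀) = (€2,560,155.80×0.126 − €210,000.00) / (€2,560,155.80 + €210,000.00) = 0.040640

4.06%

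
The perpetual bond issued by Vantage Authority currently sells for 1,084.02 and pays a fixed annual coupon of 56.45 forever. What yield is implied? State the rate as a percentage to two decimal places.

P = C/r ⇒ r = C/P = 56.45/1,084.02 = 0.052075

5.21%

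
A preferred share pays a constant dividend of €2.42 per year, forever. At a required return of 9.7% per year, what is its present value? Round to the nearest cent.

€24.95

Level perpetuity: PV = C / r = €2.42 / 0.097 = €24.95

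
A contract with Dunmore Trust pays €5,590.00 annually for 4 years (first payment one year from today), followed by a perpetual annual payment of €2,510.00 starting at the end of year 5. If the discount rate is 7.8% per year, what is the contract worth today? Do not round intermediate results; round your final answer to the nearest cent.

€42426.42

PV of 4-year annuity: €5,590.00 × [1 − (1+0.078)^−4] / 0.078 = 18597.51298
Perpetuity value at year 4: €2,510.00 / 0.078 = 32179.48718
PV of perpetuity: 32179.48718 / (1+0.078)^4 = 23828.90443
Total PV = 18597.51298 + 23828.90443 = 42426.41741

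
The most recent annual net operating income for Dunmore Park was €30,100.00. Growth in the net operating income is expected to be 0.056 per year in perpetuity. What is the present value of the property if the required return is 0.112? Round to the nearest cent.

€567600.00

D₁ = D₀ × (1 + g) = €30,100.00 × 1.056 = €31,785.6000
Growing perpetuity: P = D₁ / (r − g) = €31,785.6000 / (0.112 − 0.056) = €567,600.00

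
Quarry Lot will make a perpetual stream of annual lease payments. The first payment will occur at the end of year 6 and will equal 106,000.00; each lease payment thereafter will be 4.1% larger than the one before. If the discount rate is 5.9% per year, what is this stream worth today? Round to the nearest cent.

4421336.40

Value at end of year 5: C₁ / (r − g) = 106,000.00 / (0.059 − 0.041) = 5,888,888.8889
Discount to today: PV = 5,888,888.8889 / (1 + 0.059)^5 = 5,888,888.8889 / 1.331925 = 4,421,336.40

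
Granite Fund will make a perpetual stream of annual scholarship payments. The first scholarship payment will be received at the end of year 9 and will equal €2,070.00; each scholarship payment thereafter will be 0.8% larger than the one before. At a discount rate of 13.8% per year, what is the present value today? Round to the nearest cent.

Value at end of year 8: C₁ / (r − g) = €2,070.00 / (0.138 − 0.008) = €15,923.0769
Discount to today: PV = €15,923.0769 / (1 + 0.138)^8 = €15,923.0769 / 2.812795 = €5,660.94

€5660.94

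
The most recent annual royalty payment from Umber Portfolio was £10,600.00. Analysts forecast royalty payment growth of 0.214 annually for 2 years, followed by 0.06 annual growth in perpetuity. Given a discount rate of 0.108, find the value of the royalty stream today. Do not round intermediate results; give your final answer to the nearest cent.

D_1 = 12868.40000
D_2 = 15622.23760
Terminal value at year 2: TV = D_2×(1+g_2)/(r−g_2) = 16559.57186/0.048 = 344991.08033
P_0 = D_1/(1+r)^1 + D_2/(1+r)^2 + TV/(1+r)^2
    = 11614.07942 + 12725.17366 + 281014.25173 = 305353.50481

£305353.50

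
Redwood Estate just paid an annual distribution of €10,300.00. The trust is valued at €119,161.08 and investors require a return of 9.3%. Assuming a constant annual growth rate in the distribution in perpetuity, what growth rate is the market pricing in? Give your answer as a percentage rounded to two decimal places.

0.60%

P = D₀(1+g)/(r−g) ⇒ P(r−g) = D₀(1+g) ⇒ g(P+D₀) = P·r − D₀
g = (P·r − D₀)/(P + D₀) = (€119,161.08×0.093 − €10,300.00) / (€119,161.08 + €10,300.00) = 0.006040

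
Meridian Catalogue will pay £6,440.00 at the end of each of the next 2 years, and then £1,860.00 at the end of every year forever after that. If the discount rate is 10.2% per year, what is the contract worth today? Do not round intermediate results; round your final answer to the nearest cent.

£26162.77

PV of 2-year annuity: £6,440.00 × [1 − (1+0.102)^−2] / 0.102 = 11146.93298
Perpetuity value at year 2: £1,860.00 / 0.102 = 18235.29412
PV of perpetuity: 18235.29412 / (1+0.102)^2 = 15015.83832
Total PV = 11146.93298 + 15015.83832 = 26162.77130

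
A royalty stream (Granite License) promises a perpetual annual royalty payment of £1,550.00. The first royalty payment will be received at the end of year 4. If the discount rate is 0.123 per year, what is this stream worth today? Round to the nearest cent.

Value at end of year 3: C / r = £1,550.00 / 0.123 = £12,601.6260
Discount to today: PV = £12,601.6260 / (1 + 0.123)^3 = £12,601.6260 / 1.416248 = £8,897.90

£8897.90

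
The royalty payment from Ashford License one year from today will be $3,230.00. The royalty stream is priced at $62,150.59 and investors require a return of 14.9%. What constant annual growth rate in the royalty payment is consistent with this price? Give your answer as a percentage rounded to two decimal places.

9.70%

P = D₁/(r−g) ⇒ g = r − D₁/P = 0.149 − $3,230.00/$62,150.59 = 0.097029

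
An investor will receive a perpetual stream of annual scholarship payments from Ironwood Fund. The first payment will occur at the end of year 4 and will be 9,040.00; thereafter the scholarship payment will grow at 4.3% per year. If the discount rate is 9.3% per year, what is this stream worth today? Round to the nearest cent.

Value at end of year 3: C₁ / (r − g) = 9,040.00 / (0.093 − 0.043) = 180,800.0000
Discount to today: PV = 180,800.0000 / (1 + 0.093)^3 = 180,800.0000 / 1.305751 = 138,464.34

138464.34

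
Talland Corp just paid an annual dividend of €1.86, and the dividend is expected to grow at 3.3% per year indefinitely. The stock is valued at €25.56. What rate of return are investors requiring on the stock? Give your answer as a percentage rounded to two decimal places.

10.82%

D₁ = €1.86 × 1.033 = €1.9214
P = D₁/(r − g) ⇒ r = D₁/P + g = €1.9214/€25.56 + 0.033 = 0.075171 + 0.033 = 0.108171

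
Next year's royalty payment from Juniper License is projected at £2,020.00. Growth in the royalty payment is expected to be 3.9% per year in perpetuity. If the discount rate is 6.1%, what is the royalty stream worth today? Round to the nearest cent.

Growing perpetuity: P = D₁ / (r − g) = £2,020.0000 / (0.061 − 0.039) = £91,818.18

£91818.18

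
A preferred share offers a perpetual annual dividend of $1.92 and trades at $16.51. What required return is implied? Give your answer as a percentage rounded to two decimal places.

11.63%

P = C/r ⇒ r = C/P = $1.92/$16.51 = 0.116293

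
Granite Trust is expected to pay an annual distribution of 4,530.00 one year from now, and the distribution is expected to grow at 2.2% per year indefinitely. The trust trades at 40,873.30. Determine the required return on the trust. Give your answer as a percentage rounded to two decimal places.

13.28%

P = D₁/(r − g) ⇒ r = D₁/P + g = 4,530.0000/40,873.30 + 0.022 = 0.110830 + 0.022 = 0.132830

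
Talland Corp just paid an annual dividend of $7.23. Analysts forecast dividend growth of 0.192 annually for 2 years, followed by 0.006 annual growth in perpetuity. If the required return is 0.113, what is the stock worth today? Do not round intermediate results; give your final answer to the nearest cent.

$94.00

D_1 = 8.61816
D_2 = 10.27285
Terminal value at year 2: TV = D_2×(1+g_2)/(r−g_2) = 10.33448/0.107 = 96.58396
P_0 = D_1/(1+r)^1 + D_2/(1+r)^2 + TV/(1+r)^2
    = 7.74318 + 8.29279 + 77.96769 = 94.00366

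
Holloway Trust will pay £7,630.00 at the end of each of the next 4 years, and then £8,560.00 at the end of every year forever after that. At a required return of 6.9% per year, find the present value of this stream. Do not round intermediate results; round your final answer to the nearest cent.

£120900.74

PV of 4-year annuity: £7,630.00 × [1 − (1+0.069)^−4] / 0.069 = 25902.87329
Perpetuity value at year 4: £8,560.00 / 0.069 = 124057.97101
PV of perpetuity: 124057.97101 / (1+0.069)^4 = 94997.86678
Total PV = 25902.87329 + 94997.86678 = 120900.74006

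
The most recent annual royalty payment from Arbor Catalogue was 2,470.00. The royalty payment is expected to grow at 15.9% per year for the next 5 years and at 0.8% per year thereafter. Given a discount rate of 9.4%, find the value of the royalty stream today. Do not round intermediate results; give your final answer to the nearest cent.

53369.44

D_1 = 2862.73000
D_2 = 3317.90407
D_3 = 3845.45082
D_4 = 4456.87750
D_5 = 5165.52102
Terminal value at year 5: TV = D_5×(1+g_2)/(r−g_2) = 5206.84519/0.086 = 60544.71148
P_0 = D_1/(1+r)^1 + D_2/(1+r)^2 + D_3/(1+r)^3 + D_4/(1+r)^4 + D_5/(1+r)^5 + TV/(1+r)^5
    = 2616.75503 + 2772.22950 + 2936.94149 + 3111.43985 + 3296.30602 + 38635.77284 = 53369.44473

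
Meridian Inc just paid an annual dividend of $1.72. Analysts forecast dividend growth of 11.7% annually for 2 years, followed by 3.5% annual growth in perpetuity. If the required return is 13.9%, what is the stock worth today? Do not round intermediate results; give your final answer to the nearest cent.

D_1 = 1.92124
D_2 = 2.14603
Terminal value at year 2: TV = D_2×(1+g_2)/(r−g_2) = 2.22114/0.104 = 21.35708
P_0 = D_1/(1+r)^1 + D_2/(1+r)^2 + TV/(1+r)^2
    = 1.68678 + 1.65420 + 16.46245 = 19.80342

$19.80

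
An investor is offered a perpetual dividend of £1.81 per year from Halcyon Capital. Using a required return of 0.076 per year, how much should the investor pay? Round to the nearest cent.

£23.82

Level perpetuity: PV = C / r = £1.81 / 0.076 = £23.82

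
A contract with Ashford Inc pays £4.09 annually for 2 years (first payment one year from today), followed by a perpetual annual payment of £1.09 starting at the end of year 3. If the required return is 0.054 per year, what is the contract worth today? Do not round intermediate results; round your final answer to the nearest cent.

£25.73

PV of 2-year annuity: £4.09 × [1 − (1+0.054)^−2] / 0.054 = 7.56210
Perpetuity value at year 2: £1.09 / 0.054 = 20.18519
PV of perpetuity: 20.18519 / (1+0.054)^2 = 18.16986
Total PV = 7.56210 + 18.16986 = 25.73196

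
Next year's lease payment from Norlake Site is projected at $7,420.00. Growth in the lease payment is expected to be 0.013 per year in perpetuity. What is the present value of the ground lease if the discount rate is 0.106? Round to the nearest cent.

Growing perpetuity: P = D₁ / (r − g) = $7,420.0000 / (0.106 − 0.013) = $79,784.95

$79784.95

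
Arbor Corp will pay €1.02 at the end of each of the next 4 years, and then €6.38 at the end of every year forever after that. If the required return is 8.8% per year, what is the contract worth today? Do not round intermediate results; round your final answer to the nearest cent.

PV of 4-year annuity: €1.02 × [1 − (1+0.088)^−4] / 0.088 = 3.31907
Perpetuity value at year 4: €6.38 / 0.088 = 72.50000
PV of perpetuity: 72.50000 / (1+0.088)^4 = 51.73952
Total PV = 3.31907 + 51.73952 = 55.05860

€55.06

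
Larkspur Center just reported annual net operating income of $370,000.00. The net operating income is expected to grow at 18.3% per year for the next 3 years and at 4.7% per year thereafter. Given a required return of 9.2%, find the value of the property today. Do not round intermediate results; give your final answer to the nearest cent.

$12250654.32

D_1 = 437710.00000
D_2 = 517810.93000
D_3 = 612570.33019
Terminal value at year 3: TV = D_3×(1+g_2)/(r−g_2) = 641361.13571/0.045 = 14252469.68242
P_0 = D_1/(1+r)^1 + D_2/(1+r)^2 + D_3/(1+r)^3 + TV/(1+r)^3
    = 400833.33333 + 434236.11111 + 470422.45370 + 10945162.42284 = 12250654.32099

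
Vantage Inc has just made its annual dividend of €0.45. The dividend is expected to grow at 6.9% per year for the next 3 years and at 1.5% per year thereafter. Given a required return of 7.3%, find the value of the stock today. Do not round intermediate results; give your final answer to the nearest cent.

€9.13

D_1 = 0.48105
D_2 = 0.51424
D_3 = 0.54973
Terminal value at year 3: TV = D_3×(1+g_2)/(r−g_2) = 0.55797/0.058 = 9.62019
P_0 = D_1/(1+r)^1 + D_2/(1+r)^2 + D_3/(1+r)^3 + TV/(1+r)^3
    = 0.44832 + 0.44665 + 0.44499 + 7.78726 = 9.12722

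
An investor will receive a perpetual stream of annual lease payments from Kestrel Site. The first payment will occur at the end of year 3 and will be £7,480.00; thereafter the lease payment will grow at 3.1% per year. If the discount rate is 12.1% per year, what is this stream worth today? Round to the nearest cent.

£66137.51

Value at end of year 2: C₁ / (r − g) = £7,480.00 / (0.121 − 0.031) = £83,111.1111
Discount to today: PV = £83,111.1111 / (1 + 0.121)^2 = £83,111.1111 / 1.256641 = £66,137.51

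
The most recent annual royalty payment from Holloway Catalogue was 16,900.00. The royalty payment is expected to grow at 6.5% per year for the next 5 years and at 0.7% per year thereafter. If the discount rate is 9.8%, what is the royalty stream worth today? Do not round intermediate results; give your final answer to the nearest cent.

D_1 = 17998.50000
D_2 = 19168.40250
D_3 = 20414.34866
D_4 = 21741.28133
D_5 = 23154.46461
Terminal value at year 5: TV = D_5×(1+g_2)/(r−g_2) = 23316.54586/0.091 = 256225.77873
P_0 = D_1/(1+r)^1 + D_2/(1+r)^2 + D_3/(1+r)^3 + D_4/(1+r)^4 + D_5/(1+r)^5 + TV/(1+r)^5
    = 16392.07650 + 15899.41847 + 15421.56709 + 14958.07737 + 14508.51767 + 160550.29990 = 237729.95700

237729.96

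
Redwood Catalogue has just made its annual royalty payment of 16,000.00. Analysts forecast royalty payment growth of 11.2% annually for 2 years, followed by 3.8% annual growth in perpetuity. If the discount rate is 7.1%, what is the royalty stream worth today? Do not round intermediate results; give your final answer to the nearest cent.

576403.81

D_1 = 17792.00000
D_2 = 19784.70400
Terminal value at year 2: TV = D_2×(1+g_2)/(r−g_2) = 20536.52275/0.033 = 622318.87127
P_0 = D_1/(1+r)^1 + D_2/(1+r)^2 + TV/(1+r)^2
    = 16612.51167 + 17248.47150 + 542542.83088 = 576403.81405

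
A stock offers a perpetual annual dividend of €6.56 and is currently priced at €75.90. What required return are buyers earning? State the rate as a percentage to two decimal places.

P = C/r ⇒ r = C/P = €6.56/€75.90 = 0.086430

8.64%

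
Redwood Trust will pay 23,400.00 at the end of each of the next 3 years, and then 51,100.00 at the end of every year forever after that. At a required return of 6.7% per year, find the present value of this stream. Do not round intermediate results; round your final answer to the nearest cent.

689592.72

PV of 3-year annuity: 23,400.00 × [1 − (1+0.067)^−3] / 0.067 = 61747.14615
Perpetuity value at year 3: 51,100.00 / 0.067 = 762686.56716
PV of perpetuity: 762686.56716 / (1+0.067)^3 = 627845.57707
Total PV = 61747.14615 + 627845.57707 = 689592.72322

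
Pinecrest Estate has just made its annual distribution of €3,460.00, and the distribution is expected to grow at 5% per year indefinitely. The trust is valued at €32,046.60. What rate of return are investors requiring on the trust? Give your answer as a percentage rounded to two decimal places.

D₁ = €3,460.00 × 1.05 = €3,633.0000
P = D₁/(r − g) ⇒ r = D₁/P + g = €3,633.0000/€32,046.60 + 0.05 = 0.113366 + 0.05 = 0.163366

16.34%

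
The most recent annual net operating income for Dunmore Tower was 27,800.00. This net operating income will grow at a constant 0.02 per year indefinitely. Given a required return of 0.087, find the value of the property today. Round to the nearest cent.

423223.88

D₁ = D₀ × (1 + g) = 27,800.00 × 1.02 = 28,356.0000
Growing perpetuity: P = D₁ / (r − g) = 28,356.0000 / (0.087 − 0.02) = 423,223.88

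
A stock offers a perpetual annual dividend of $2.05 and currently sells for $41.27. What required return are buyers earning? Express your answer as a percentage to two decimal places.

4.97%

P = C/r ⇒ r = C/P = $2.05/$41.27 = 0.049673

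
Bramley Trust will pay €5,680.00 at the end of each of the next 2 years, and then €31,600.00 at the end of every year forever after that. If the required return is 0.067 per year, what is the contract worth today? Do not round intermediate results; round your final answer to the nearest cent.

PV of 2-year annuity: €5,680.00 × [1 − (1+0.067)^−2] / 0.067 = 10312.40530
Perpetuity value at year 2: €31,600.00 / 0.067 = 471641.79104
PV of perpetuity: 471641.79104 / (1+0.067)^2 = 414269.95873
Total PV = 10312.40530 + 414269.95873 = 424582.36403

€424582.36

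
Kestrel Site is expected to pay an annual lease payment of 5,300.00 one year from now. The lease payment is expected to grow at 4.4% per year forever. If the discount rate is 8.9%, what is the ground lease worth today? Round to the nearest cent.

Growing perpetuity: P = D₁ / (r − g) = 5,300.0000 / (0.089 − 0.044) = 117,777.78

117777.78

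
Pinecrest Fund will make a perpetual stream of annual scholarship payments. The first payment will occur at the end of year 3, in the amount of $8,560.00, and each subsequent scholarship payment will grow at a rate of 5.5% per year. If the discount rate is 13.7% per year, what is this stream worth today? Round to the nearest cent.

Value at end of year 2: C₁ / (r − g) = $8,560.00 / (0.137 − 0.055) = $104,390.2439
Discount to today: PV = $104,390.2439 / (1 + 0.137)^2 = $104,390.2439 / 1.292769 = $80,749.34

$80749.34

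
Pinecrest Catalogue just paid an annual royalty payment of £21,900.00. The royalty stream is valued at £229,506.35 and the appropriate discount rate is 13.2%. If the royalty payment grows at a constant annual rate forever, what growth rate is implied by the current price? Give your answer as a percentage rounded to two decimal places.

3.34%

P = D₀(1+g)/(r−g) ⇒ P(r−g) = D₀(1+g) ⇒ g(P+D₀) = P·r − D₀
g = (P·r − D₀)/(P + D₀) = (£229,506.35×0.132 − £21,900.00) / (£229,506.35 + £21,900.00) = 0.033392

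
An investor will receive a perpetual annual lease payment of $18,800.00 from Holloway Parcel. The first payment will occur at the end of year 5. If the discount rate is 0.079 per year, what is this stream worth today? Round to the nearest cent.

$175567.85

Value at end of year 4: C / r = $18,800.00 / 0.079 = $237,974.6835
Discount to today: PV = $237,974.6835 / (1 + 0.079)^4 = $237,974.6835 / 1.355457 = $175,567.85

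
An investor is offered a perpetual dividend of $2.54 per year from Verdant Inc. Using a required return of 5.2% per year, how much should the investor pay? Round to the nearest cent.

$48.85

Level perpetuity: PV = C / r = $2.54 / 0.052 = $48.85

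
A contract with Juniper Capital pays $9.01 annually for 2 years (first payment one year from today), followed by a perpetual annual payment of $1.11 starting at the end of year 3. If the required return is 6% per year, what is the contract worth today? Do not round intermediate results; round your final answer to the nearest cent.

PV of 2-year annuity: $9.01 × [1 − (1+0.06)^−2] / 0.06 = 16.51887
Perpetuity value at year 2: $1.11 / 0.06 = 18.50000
PV of perpetuity: 18.50000 / (1+0.06)^2 = 16.46493
Total PV = 16.51887 + 16.46493 = 32.98380

$32.98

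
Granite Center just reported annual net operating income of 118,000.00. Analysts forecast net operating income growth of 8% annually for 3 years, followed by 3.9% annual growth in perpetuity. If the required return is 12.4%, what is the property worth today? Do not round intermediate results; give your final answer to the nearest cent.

1606532.35

D_1 = 127440.00000
D_2 = 137635.20000
D_3 = 148646.01600
Terminal value at year 3: TV = D_3×(1+g_2)/(r−g_2) = 154443.21062/0.085 = 1816978.94852
P_0 = D_1/(1+r)^1 + D_2/(1+r)^2 + D_3/(1+r)^3 + TV/(1+r)^3
    = 113380.78292 + 108942.38928 + 104677.74059 + 1279531.44086 = 1606532.35365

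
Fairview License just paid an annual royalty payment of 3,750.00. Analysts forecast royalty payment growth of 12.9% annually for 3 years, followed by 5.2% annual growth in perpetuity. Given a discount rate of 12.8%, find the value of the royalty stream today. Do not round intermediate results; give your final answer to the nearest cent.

D_1 = 4233.75000
D_2 = 4779.90375
D_3 = 5396.51133
Terminal value at year 3: TV = D_3×(1+g_2)/(r−g_2) = 5677.12992/0.076 = 74699.07794
P_0 = D_1/(1+r)^1 + D_2/(1+r)^2 + D_3/(1+r)^3 + TV/(1+r)^3
    = 3753.32447 + 3756.65188 + 3759.98225 + 52046.07007 = 63316.02867

63316.03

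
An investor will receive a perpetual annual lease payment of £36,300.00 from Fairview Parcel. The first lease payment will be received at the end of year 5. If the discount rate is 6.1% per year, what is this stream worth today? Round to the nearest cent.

Value at end of year 4: C / r = £36,300.00 / 0.061 = £595,081.9672
Discount to today: PV = £595,081.9672 / (1 + 0.061)^4 = £595,081.9672 / 1.267248 = £469,586.12

£469586.12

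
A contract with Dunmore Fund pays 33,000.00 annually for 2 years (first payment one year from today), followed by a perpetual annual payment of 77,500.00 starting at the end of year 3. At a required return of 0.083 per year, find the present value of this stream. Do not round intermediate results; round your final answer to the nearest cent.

PV of 2-year annuity: 33,000.00 × [1 − (1+0.083)^−2] / 0.083 = 58606.56891
Perpetuity value at year 2: 77,500.00 / 0.083 = 933734.93976
PV of perpetuity: 933734.93976 / (1+0.083)^2 = 796098.30066
Total PV = 58606.56891 + 796098.30066 = 854704.86956

854704.87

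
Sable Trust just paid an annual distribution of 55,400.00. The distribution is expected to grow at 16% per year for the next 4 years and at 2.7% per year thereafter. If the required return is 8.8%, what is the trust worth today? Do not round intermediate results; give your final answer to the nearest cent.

D_1 = 64264.00000
D_2 = 74546.24000
D_3 = 86473.63840
D_4 = 100309.42054
Terminal value at year 4: TV = D_4×(1+g_2)/(r−g_2) = 103017.77490/0.061 = 1688815.98195
P_0 = D_1/(1+r)^1 + D_2/(1+r)^2 + D_3/(1+r)^3 + D_4/(1+r)^4 + TV/(1+r)^4
    = 59066.17647 + 62974.96756 + 67142.42865 + 71585.67760 + 1205221.16228 = 1465990.41257

1465990.41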